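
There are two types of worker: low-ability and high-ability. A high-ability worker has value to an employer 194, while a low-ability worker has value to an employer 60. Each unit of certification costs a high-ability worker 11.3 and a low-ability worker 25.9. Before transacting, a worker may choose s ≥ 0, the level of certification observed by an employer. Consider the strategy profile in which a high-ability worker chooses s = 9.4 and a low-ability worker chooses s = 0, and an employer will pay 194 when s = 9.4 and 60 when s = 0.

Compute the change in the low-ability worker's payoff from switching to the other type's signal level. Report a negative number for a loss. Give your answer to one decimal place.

-109.5

Playing s = 0 the low-ability worker receives 60.
Deviating to s = 9.4 brings payment 194 at cost 25.9 × 9.4 = 243.46, netting -49.46.
Gain from deviating: -49.46 − 60 = -109.46, i.e. -109.5 to one decimal place.
The gain is negative, so the low-ability type's incentive-compatibility constraint is satisfied.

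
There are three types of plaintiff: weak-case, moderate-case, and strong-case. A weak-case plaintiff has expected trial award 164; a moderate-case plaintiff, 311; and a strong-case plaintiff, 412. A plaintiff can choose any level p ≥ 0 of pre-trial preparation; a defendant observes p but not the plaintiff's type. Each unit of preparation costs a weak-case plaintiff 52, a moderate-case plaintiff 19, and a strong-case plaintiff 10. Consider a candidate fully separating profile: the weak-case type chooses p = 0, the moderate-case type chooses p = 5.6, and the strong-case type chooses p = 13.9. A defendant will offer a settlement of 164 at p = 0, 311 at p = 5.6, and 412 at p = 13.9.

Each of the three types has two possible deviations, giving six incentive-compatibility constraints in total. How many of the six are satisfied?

Weak-case (own payoff 164): to p=5.6 gives 311 − 52×5.6 = 19.8 → no gain ✓; to p=13.9 gives 412 − 52×13.9 = -310.8 → no gain ✓.
Moderate-case (own payoff 311 − 19×5.6 = 204.6): to p=0 gives 164 → no gain ✓; to p=13.9 gives 412 − 19×13.9 = 147.9 → no gain ✓.
Strong-case (own payoff 412 − 10×13.9 = 273): to p=0 gives 164 → no gain ✓; to p=5.6 gives 311 − 10×5.6 = 255 → no gain ✓.
6 of the 6 constraints hold; this profile is a separating equilibrium.

6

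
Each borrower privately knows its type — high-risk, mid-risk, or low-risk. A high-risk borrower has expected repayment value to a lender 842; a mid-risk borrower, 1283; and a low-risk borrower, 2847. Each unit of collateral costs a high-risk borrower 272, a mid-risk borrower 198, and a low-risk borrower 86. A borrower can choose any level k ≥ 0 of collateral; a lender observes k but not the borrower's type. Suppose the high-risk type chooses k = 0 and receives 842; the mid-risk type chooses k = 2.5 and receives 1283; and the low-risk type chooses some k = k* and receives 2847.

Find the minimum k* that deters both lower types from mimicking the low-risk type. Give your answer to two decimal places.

Mid-risk type (on-path payoff 1283 − 198×2.5 = 788) won't mimic when 788 ≥ 2847 − 198·k*, i.e. k* ≥ 10.40.
High-risk type (on-path payoff 842) won't mimic when 842 ≥ 2847 − 272·k*, i.e. k* ≥ 7.37.
Both must hold, so k* = max(7.37, 10.40) = 10.40. The mid-risk type's constraint binds.

10.40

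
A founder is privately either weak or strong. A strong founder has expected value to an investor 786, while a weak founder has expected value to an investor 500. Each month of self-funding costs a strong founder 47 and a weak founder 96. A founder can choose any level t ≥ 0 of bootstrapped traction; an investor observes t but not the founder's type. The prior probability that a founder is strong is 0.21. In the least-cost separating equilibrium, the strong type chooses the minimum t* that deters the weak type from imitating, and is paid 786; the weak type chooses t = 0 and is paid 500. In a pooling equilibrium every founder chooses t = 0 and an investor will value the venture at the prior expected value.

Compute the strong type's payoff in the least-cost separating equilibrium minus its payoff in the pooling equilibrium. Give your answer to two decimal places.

85.92

Least-cost separating signal: t* solves 500 = 786 − 96·t*, so t* = (786 − 500)/96 ≈ 2.9792.
Strong type's separating payoff: 786 − 47 × t* = 786 − 47 × (786 − 500)/96 = 786 − 13442/96 ≈ 645.9792.
Pooling payoff: 0.21 × 786 + 0.79 × 500 = 560.06.
Difference: 645.9792 − 560.06 = 85.9192, i.e. 85.92 to two decimal places.
The strong type prefers to separate.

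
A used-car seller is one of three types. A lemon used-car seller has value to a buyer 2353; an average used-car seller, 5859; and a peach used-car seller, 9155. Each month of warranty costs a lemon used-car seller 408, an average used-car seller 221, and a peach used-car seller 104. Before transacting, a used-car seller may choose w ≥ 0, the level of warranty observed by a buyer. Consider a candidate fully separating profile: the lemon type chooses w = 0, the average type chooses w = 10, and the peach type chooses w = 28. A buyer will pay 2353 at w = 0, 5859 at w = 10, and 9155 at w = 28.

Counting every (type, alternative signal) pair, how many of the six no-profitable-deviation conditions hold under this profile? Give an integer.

6

Peach (own payoff 9155 − 104×28 = 6243): to w=0 gives 2353 → no gain ✓; to w=10 gives 5859 − 104×10 = 4819 → no gain ✓.
Lemon (own payoff 2353): to w=10 gives 5859 − 408×10 = 1779 → no gain ✓; to w=28 gives 9155 − 408×28 = -2269 → no gain ✓.
Average (own payoff 5859 − 221×10 = 3649): to w=0 gives 2353 → no gain ✓; to w=28 gives 9155 − 221×28 = 2967 → no gain ✓.
6 of the 6 constraints hold; this profile is a separating equilibrium.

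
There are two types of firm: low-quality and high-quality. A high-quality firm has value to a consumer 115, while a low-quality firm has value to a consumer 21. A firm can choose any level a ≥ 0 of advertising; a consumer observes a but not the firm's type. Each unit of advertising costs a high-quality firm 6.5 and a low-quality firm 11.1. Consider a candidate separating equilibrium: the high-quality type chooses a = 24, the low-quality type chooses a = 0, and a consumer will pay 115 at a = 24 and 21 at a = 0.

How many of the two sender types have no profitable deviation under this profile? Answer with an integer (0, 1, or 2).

1

Low-quality type: stay at 0 → 21; mimic → 115 − 11.1 × 24 = -151.4. IC holds (21 ≥ -151.4).
High-quality type: signal → 115 − 6.5 × 24 = -41; deviate to 0 → 21. IC fails (-41 < 21).
1 of 2 constraints hold, so this profile is not an equilibrium.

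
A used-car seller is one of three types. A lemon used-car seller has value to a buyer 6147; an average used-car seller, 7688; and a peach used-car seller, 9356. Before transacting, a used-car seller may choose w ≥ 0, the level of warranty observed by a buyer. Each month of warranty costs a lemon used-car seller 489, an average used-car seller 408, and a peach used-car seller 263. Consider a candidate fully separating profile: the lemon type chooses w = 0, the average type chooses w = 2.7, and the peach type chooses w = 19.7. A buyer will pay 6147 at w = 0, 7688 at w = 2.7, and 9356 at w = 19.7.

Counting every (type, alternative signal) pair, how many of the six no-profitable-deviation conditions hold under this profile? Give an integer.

3

Lemon (own payoff 6147): to w=2.7 gives 7688 − 489×2.7 = 6367.7 → profitable ✗; to w=19.7 gives 9356 − 489×19.7 = -277.3 → no gain ✓.
Peach (own payoff 9356 − 263×19.7 = 4174.9): to w=0 gives 6147 → profitable ✗; to w=2.7 gives 7688 − 263×2.7 = 6977.9 → profitable ✗.
Average (own payoff 7688 − 408×2.7 = 6586.4): to w=0 gives 6147 → no gain ✓; to w=19.7 gives 9356 − 408×19.7 = 1318.4 → no gain ✓.
3 of the 6 constraints hold; not an equilibrium.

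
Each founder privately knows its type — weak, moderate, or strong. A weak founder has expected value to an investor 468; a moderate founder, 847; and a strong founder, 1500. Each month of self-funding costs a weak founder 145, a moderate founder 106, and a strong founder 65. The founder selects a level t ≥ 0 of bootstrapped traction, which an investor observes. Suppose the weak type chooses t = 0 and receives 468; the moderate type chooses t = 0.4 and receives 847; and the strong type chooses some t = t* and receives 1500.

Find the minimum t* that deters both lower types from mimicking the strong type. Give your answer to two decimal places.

7.12

Weak type (on-path payoff 468) won't mimic when 468 ≥ 1500 − 145·t*, i.e. t* ≥ 7.12.
Moderate type (on-path payoff 847 − 106×0.4 = 804.6) won't mimic when 804.6 ≥ 1500 − 106·t*, i.e. t* ≥ 6.56.
Both must hold, so t* = max(7.12, 6.56) = 7.12. The weak type's constraint binds.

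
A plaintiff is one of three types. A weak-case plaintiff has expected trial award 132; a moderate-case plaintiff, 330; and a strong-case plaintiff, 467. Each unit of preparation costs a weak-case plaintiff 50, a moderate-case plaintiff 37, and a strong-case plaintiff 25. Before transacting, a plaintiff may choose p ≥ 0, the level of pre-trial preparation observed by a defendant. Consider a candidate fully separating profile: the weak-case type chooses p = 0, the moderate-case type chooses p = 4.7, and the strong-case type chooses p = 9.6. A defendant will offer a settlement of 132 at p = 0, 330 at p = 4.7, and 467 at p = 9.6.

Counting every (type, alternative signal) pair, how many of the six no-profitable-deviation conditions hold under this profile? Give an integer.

6

Strong-case (own payoff 467 − 25×9.6 = 227): to p=0 gives 132 → no gain ✓; to p=4.7 gives 330 − 25×4.7 = 212.5 → no gain ✓.
Moderate-case (own payoff 330 − 37×4.7 = 156.1): to p=0 gives 132 → no gain ✓; to p=9.6 gives 467 − 37×9.6 = 111.8 → no gain ✓.
Weak-case (own payoff 132): to p=4.7 gives 330 − 50×4.7 = 95 → no gain ✓; to p=9.6 gives 467 − 50×9.6 = -13 → no gain ✓.
6 of the 6 constraints hold; this profile is a separating equilibrium.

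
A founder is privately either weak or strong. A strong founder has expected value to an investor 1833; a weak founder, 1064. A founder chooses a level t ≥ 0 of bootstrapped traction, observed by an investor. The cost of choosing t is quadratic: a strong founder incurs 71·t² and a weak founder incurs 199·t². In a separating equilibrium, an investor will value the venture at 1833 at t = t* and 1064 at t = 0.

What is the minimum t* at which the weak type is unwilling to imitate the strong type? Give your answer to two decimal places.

1.97

The weak type at t = 0 receives 1064; imitating at t* yields 1833 − 199·t*².
Indifference: 1064 = 1833 − 199·t*², so t*² = (1833 − 1064) / 199 ≈ 3.8643.
t* = √3.8643 ≈ 1.97.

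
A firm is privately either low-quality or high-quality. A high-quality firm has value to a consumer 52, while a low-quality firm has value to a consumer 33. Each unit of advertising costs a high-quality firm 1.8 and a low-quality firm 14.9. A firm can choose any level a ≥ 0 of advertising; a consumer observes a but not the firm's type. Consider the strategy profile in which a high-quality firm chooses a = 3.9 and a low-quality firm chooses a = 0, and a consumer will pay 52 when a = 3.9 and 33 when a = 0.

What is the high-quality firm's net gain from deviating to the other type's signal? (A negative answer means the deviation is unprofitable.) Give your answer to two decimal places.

-11.98

Playing a = 3.9 the high-quality firm receives 52 − 1.8 × 3.9 = 44.98.
Deviating to a = 0 yields 33 instead.
Gain from deviating: 33 − 44.98 = -11.98.
The gain is negative, so the high-quality type's incentive-compatibility constraint is satisfied.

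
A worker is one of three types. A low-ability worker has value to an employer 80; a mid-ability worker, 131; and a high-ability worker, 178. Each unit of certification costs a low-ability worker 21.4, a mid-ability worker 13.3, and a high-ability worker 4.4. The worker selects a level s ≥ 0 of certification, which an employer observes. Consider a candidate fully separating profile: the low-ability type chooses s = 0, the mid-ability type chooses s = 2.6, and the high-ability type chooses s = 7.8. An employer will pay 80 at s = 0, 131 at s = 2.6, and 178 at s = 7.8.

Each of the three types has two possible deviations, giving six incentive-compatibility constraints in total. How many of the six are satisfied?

6

High-ability (own payoff 178 − 4.4×7.8 = 143.68): to s=0 gives 80 → no gain ✓; to s=2.6 gives 131 − 4.4×2.6 = 119.56 → no gain ✓.
Low-ability (own payoff 80): to s=2.6 gives 131 − 21.4×2.6 = 75.36 → no gain ✓; to s=7.8 gives 178 − 21.4×7.8 = 11.08 → no gain ✓.
Mid-ability (own payoff 131 − 13.3×2.6 = 96.42): to s=0 gives 80 → no gain ✓; to s=7.8 gives 178 − 13.3×7.8 = 74.26 → no gain ✓.
6 of the 6 constraints hold; this profile is a separating equilibrium.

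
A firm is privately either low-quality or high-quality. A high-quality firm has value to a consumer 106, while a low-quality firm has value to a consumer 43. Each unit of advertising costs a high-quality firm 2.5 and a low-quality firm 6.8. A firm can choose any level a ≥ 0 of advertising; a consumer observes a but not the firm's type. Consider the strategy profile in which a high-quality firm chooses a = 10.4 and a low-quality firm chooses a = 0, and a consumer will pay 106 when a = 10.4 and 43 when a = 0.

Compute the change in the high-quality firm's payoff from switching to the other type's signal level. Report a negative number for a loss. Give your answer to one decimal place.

Playing a = 10.4 the high-quality firm receives 106 − 2.5 × 10.4 = 80.
Deviating to a = 0 yields 43 instead.
Gain from deviating: 43 − 80 = -37.0.
The gain is negative, so the high-quality type's incentive-compatibility constraint is satisfied.

-37.0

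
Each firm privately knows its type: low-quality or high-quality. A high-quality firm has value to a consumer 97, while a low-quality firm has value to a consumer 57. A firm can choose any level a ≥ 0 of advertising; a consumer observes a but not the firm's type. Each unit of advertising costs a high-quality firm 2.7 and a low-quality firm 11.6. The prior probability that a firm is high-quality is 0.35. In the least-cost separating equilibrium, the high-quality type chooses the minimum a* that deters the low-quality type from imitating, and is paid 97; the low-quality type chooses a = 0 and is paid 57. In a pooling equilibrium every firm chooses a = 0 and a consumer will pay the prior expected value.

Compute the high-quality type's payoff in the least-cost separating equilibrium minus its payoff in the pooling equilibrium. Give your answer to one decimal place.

Least-cost separating signal: a* solves 57 = 97 − 11.6·a*, so a* = (97 − 57)/11.6 ≈ 3.4483.
High-quality type's separating payoff: 97 − 2.7 × a* = 97 − 2.7 × (97 − 57)/11.6 = 97 − 108/11.6 ≈ 87.690.
Pooling payoff: 0.35 × 97 + 0.65 × 57 = 71.
Difference: 87.690 − 71 = 16.69, i.e. 16.7 to one decimal place.
The high-quality type prefers to separate.

16.7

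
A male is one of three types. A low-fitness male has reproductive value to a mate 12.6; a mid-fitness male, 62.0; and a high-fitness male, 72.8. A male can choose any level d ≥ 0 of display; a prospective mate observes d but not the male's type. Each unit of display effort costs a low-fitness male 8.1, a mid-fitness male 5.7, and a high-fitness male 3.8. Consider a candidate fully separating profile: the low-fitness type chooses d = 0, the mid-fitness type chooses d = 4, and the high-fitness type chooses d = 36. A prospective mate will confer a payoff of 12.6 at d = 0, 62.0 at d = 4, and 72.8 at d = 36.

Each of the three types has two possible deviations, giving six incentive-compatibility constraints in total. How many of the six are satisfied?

3

High-fitness (own payoff 72.8 − 3.8×36 = -64): to d=0 gives 12.6 → profitable ✗; to d=4 gives 62.0 − 3.8×4 = 46.8 → profitable ✗.
Mid-fitness (own payoff 62.0 − 5.7×4 = 39.2): to d=0 gives 12.6 → no gain ✓; to d=36 gives 72.8 − 5.7×36 = -132.4 → no gain ✓.
Low-fitness (own payoff 12.6): to d=4 gives 62.0 − 8.1×4 = 29.6 → profitable ✗; to d=36 gives 72.8 − 8.1×36 = -218.8 → no gain ✓.
3 of the 6 constraints hold; not an equilibrium.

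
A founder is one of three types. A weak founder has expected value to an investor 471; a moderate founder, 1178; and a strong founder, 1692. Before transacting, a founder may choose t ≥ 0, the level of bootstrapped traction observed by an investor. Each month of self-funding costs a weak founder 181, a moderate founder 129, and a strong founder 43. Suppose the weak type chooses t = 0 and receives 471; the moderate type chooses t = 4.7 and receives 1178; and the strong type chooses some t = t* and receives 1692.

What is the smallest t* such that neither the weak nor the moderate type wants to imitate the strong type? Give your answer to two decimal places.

8.68

Weak type (on-path payoff 471) won't mimic when 471 ≥ 1692 − 181·t*, i.e. t* ≥ 6.75.
Moderate type (on-path payoff 1178 − 129×4.7 = 571.7) won't mimic when 571.7 ≥ 1692 − 129·t*, i.e. t* ≥ 8.68.
Both must hold, so t* = max(6.75, 8.68) = 8.68. The moderate type's constraint binds.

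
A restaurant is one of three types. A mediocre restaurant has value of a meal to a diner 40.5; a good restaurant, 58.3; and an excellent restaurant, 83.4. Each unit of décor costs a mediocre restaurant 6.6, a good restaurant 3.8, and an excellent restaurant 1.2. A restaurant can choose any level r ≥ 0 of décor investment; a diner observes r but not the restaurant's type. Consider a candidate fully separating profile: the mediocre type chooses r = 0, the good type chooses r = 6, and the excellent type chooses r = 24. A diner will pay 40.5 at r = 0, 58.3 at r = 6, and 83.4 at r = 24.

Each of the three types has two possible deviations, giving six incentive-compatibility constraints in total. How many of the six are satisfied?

5

Excellent (own payoff 83.4 − 1.2×24 = 54.6): to r=0 gives 40.5 → no gain ✓; to r=6 gives 58.3 − 1.2×6 = 51.1 → no gain ✓.
Good (own payoff 58.3 − 3.8×6 = 35.5): to r=0 gives 40.5 → profitable ✗; to r=24 gives 83.4 − 3.8×24 = -7.8 → no gain ✓.
Mediocre (own payoff 40.5): to r=6 gives 58.3 − 6.6×6 = 18.7 → no gain ✓; to r=24 gives 83.4 − 6.6×24 = -75 → no gain ✓.
5 of the 6 constraints hold; not an equilibrium.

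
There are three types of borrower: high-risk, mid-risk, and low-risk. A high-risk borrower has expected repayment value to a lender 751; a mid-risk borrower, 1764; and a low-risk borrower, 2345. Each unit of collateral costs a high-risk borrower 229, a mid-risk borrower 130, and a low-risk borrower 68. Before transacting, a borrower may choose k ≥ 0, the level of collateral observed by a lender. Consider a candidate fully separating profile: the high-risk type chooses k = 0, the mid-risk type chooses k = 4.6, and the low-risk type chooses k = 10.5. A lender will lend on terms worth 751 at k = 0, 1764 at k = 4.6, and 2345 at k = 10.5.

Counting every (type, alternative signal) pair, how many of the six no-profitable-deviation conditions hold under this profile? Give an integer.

High-risk (own payoff 751): to k=4.6 gives 1764 − 229×4.6 = 710.6 → no gain ✓; to k=10.5 gives 2345 − 229×10.5 = -59.5 → no gain ✓.
Low-risk (own payoff 2345 − 68×10.5 = 1631): to k=0 gives 751 → no gain ✓; to k=4.6 gives 1764 − 68×4.6 = 1451.2 → no gain ✓.
Mid-risk (own payoff 1764 − 130×4.6 = 1166): to k=0 gives 751 → no gain ✓; to k=10.5 gives 2345 − 130×10.5 = 980 → no gain ✓.
6 of the 6 constraints hold; this profile is a separating equilibrium.

6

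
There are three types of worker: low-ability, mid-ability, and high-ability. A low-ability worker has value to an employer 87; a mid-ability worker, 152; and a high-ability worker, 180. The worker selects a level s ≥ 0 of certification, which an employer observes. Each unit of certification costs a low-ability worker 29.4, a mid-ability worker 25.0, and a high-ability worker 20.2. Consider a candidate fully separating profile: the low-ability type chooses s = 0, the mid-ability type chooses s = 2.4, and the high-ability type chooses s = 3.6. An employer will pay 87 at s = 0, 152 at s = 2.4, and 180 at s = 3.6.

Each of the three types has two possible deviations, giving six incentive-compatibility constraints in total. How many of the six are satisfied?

6

Mid-ability (own payoff 152 − 25.0×2.4 = 92): to s=0 gives 87 → no gain ✓; to s=3.6 gives 180 − 25.0×3.6 = 90 → no gain ✓.
High-ability (own payoff 180 − 20.2×3.6 = 107.28): to s=0 gives 87 → no gain ✓; to s=2.4 gives 152 − 20.2×2.4 = 103.52 → no gain ✓.
Low-ability (own payoff 87): to s=2.4 gives 152 − 29.4×2.4 = 81.44 → no gain ✓; to s=3.6 gives 180 − 29.4×3.6 = 74.16 → no gain ✓.
6 of the 6 constraints hold; this profile is a separating equilibrium.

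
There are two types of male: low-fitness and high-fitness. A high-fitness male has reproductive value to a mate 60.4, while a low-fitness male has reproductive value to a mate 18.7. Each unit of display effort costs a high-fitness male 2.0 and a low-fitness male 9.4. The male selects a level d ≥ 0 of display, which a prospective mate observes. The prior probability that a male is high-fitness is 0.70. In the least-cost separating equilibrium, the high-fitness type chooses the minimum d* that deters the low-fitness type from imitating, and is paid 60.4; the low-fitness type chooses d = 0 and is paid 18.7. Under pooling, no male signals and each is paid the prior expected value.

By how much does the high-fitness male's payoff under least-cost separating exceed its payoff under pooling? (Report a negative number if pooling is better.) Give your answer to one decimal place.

3.6

Least-cost separating signal: d* solves 18.7 = 60.4 − 9.4·d*, so d* = (60.4 − 18.7)/9.4 ≈ 4.4362.
High-fitness type's separating payoff: 60.4 − 2.0 × d* = 60.4 − 2.0 × (60.4 − 18.7)/9.4 = 60.4 − 83.4/9.4 ≈ 51.528.
Pooling payoff: 0.70 × 60.4 + 0.30 × 18.7 = 47.89.
Difference: 51.528 − 47.89 = 3.638, i.e. 3.6 to one decimal place.
The high-fitness type prefers to separate.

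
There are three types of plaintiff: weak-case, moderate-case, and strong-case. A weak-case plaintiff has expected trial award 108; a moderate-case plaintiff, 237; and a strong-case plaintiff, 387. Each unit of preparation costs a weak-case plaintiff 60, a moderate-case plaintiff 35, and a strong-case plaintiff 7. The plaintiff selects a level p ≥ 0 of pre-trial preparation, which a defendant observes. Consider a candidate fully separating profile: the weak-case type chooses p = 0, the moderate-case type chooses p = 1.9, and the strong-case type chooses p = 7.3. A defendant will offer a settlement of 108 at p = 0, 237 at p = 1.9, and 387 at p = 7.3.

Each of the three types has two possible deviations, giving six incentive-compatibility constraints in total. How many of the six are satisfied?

5

Strong-case (own payoff 387 − 7×7.3 = 335.9): to p=0 gives 108 → no gain ✓; to p=1.9 gives 237 − 7×1.9 = 223.7 → no gain ✓.
Moderate-case (own payoff 237 − 35×1.9 = 170.5): to p=0 gives 108 → no gain ✓; to p=7.3 gives 387 − 35×7.3 = 131.5 → no gain ✓.
Weak-case (own payoff 108): to p=1.9 gives 237 − 60×1.9 = 123 → profitable ✗; to p=7.3 gives 387 − 60×7.3 = -51 → no gain ✓.
5 of the 6 constraints hold; not an equilibrium.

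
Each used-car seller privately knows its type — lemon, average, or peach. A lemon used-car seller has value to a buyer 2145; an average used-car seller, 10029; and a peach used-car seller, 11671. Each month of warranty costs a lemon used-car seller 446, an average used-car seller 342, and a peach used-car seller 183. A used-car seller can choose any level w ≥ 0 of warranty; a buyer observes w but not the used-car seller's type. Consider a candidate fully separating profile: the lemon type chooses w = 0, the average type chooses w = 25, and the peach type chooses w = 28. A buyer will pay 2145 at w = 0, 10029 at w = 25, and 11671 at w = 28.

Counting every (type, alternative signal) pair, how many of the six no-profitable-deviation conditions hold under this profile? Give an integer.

4

Lemon (own payoff 2145): to w=25 gives 10029 − 446×25 = -1121 → no gain ✓; to w=28 gives 11671 − 446×28 = -817 → no gain ✓.
Peach (own payoff 11671 − 183×28 = 6547): to w=0 gives 2145 → no gain ✓; to w=25 gives 10029 − 183×25 = 5454 → no gain ✓.
Average (own payoff 10029 − 342×25 = 1479): to w=0 gives 2145 → profitable ✗; to w=28 gives 11671 − 342×28 = 2095 → profitable ✗.
4 of the 6 constraints hold; not an equilibrium.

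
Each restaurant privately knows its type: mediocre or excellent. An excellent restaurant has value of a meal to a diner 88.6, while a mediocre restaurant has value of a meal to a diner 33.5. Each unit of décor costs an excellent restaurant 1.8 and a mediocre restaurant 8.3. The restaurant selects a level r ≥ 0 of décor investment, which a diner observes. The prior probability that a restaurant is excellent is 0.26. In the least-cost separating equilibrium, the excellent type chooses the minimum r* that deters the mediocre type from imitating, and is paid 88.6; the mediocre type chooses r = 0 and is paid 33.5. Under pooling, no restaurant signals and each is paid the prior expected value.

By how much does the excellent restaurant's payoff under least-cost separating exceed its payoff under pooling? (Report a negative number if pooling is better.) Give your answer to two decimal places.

28.82

Least-cost separating signal: r* solves 33.5 = 88.6 − 8.3·r*, so r* = (88.6 − 33.5)/8.3 ≈ 6.6386.
Excellent type's separating payoff: 88.6 − 1.8 × r* = 88.6 − 1.8 × (88.6 − 33.5)/8.3 = 88.6 − 99.18/8.3 ≈ 76.6506.
Pooling payoff: 0.26 × 88.6 + 0.74 × 33.5 = 47.826.
Difference: 76.6506 − 47.826 = 28.8246, i.e. 28.82 to two decimal places.
The excellent type prefers to separate.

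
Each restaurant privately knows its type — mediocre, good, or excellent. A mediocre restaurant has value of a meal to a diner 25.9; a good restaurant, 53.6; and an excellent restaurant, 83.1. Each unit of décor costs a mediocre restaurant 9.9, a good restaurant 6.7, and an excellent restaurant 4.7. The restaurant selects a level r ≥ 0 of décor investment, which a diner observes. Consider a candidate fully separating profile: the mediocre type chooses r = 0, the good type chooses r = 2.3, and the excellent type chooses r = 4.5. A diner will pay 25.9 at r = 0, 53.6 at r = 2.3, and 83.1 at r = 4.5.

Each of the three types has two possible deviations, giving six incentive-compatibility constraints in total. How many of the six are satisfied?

Good (own payoff 53.6 − 6.7×2.3 = 38.19): to r=0 gives 25.9 → no gain ✓; to r=4.5 gives 83.1 − 6.7×4.5 = 52.95 → profitable ✗.
Mediocre (own payoff 25.9): to r=2.3 gives 53.6 − 9.9×2.3 = 30.83 → profitable ✗; to r=4.5 gives 83.1 − 9.9×4.5 = 38.55 → profitable ✗.
Excellent (own payoff 83.1 − 4.7×4.5 = 61.95): to r=0 gives 25.9 → no gain ✓; to r=2.3 gives 53.6 − 4.7×2.3 = 42.79 → no gain ✓.
3 of the 6 constraints hold; not an equilibrium.

3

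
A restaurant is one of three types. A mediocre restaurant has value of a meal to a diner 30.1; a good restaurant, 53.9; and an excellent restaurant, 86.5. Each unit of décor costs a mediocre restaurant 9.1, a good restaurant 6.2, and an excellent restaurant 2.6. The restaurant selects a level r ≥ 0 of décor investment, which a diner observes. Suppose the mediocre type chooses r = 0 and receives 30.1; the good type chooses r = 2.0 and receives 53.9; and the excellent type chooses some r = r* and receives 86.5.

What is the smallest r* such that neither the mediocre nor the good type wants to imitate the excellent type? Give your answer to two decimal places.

Mediocre type (on-path payoff 30.1) won't mimic when 30.1 ≥ 86.5 − 9.1·r*, i.e. r* ≥ 6.20.
Good type (on-path payoff 53.9 − 6.2×2.0 = 41.5) won't mimic when 41.5 ≥ 86.5 − 6.2·r*, i.e. r* ≥ 7.26.
Both must hold, so r* = max(6.20, 7.26) = 7.26. The good type's constraint binds.

7.26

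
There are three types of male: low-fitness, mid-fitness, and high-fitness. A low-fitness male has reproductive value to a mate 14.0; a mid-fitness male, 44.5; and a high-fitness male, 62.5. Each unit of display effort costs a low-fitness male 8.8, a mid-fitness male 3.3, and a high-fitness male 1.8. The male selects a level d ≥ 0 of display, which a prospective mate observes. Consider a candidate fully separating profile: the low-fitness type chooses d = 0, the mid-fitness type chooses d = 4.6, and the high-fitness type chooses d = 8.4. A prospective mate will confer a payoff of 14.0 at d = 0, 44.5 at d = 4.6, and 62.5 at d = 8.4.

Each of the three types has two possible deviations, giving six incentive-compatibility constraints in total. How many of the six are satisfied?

5

Mid-fitness (own payoff 44.5 − 3.3×4.6 = 29.32): to d=0 gives 14.0 → no gain ✓; to d=8.4 gives 62.5 − 3.3×8.4 = 34.78 → profitable ✗.
High-fitness (own payoff 62.5 − 1.8×8.4 = 47.38): to d=0 gives 14.0 → no gain ✓; to d=4.6 gives 44.5 − 1.8×4.6 = 36.22 → no gain ✓.
Low-fitness (own payoff 14.0): to d=4.6 gives 44.5 − 8.8×4.6 = 4.02 → no gain ✓; to d=8.4 gives 62.5 − 8.8×8.4 = -11.42 → no gain ✓.
5 of the 6 constraints hold; not an equilibrium.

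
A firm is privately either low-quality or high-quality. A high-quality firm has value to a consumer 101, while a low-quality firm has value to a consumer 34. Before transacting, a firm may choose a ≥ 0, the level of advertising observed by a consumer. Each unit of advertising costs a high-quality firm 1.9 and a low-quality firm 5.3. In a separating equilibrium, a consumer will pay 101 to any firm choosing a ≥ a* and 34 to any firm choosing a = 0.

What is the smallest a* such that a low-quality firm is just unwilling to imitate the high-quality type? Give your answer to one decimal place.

12.6

A low-quality firm choosing a = 0 receives 34.
Imitating at a* instead would pay 101 at cost 5.3·a*, netting 101 − 5.3·a*.
Indifference: 34 = 101 − 5.3·a*, so a* = (101 − 34) / 5.3 ≈ 12.6.
At a* the low-quality type's incentive constraint just binds; the high-quality type strictly prefers a* since its per-unit cost is lower.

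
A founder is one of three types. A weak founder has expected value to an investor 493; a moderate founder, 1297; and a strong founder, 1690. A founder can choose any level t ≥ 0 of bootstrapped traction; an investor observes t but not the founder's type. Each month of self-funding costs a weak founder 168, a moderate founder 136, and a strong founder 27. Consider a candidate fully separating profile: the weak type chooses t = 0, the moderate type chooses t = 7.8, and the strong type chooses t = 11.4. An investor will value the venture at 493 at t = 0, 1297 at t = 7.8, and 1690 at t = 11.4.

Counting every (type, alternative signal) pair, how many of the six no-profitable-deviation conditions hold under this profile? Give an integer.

Strong (own payoff 1690 − 27×11.4 = 1382.2): to t=0 gives 493 → no gain ✓; to t=7.8 gives 1297 − 27×7.8 = 1086.4 → no gain ✓.
Weak (own payoff 493): to t=7.8 gives 1297 − 168×7.8 = -13.4 → no gain ✓; to t=11.4 gives 1690 − 168×11.4 = -225.2 → no gain ✓.
Moderate (own payoff 1297 − 136×7.8 = 236.2): to t=0 gives 493 → profitable ✗; to t=11.4 gives 1690 − 136×11.4 = 139.6 → no gain ✓.
5 of the 6 constraints hold; not an equilibrium.

5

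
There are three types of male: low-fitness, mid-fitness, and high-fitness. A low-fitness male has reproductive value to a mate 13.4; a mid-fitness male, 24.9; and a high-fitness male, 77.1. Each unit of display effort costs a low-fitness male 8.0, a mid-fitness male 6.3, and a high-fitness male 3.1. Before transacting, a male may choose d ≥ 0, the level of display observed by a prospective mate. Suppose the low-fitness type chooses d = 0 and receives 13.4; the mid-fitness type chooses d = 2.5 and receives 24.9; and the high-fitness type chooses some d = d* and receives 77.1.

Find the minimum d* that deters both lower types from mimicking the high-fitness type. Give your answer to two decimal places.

10.79

Mid-fitness type (on-path payoff 24.9 − 6.3×2.5 = 9.15) won't mimic when 9.15 ≥ 77.1 − 6.3·d*, i.e. d* ≥ 10.79.
Low-fitness type (on-path payoff 13.4) won't mimic when 13.4 ≥ 77.1 − 8.0·d*, i.e. d* ≥ 7.96.
Both must hold, so d* = max(7.96, 10.79) = 10.79. The mid-fitness type's constraint binds.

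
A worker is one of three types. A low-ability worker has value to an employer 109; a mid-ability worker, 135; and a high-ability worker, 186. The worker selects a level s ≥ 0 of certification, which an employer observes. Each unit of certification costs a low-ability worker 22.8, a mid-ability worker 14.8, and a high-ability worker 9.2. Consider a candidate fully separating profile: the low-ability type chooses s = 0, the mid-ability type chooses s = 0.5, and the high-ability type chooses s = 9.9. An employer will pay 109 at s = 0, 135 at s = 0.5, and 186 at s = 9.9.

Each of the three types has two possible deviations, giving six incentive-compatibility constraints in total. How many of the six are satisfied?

3

Low-ability (own payoff 109): to s=0.5 gives 135 − 22.8×0.5 = 123.6 → profitable ✗; to s=9.9 gives 186 − 22.8×9.9 = -39.72 → no gain ✓.
High-ability (own payoff 186 − 9.2×9.9 = 94.92): to s=0 gives 109 → profitable ✗; to s=0.5 gives 135 − 9.2×0.5 = 130.4 → profitable ✗.
Mid-ability (own payoff 135 − 14.8×0.5 = 127.6): to s=0 gives 109 → no gain ✓; to s=9.9 gives 186 − 14.8×9.9 = 39.48 → no gain ✓.
3 of the 6 constraints hold; not an equilibrium.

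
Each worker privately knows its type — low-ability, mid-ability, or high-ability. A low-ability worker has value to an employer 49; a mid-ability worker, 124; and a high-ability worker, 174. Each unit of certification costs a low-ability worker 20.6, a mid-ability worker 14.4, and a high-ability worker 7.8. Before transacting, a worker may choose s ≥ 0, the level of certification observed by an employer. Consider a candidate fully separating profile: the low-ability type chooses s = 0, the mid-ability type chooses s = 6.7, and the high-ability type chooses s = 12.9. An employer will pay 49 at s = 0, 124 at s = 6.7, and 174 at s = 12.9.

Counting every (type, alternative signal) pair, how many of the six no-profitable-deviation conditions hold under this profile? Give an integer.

5

Low-ability (own payoff 49): to s=6.7 gives 124 − 20.6×6.7 = -14.02 → no gain ✓; to s=12.9 gives 174 − 20.6×12.9 = -91.74 → no gain ✓.
High-ability (own payoff 174 − 7.8×12.9 = 73.38): to s=0 gives 49 → no gain ✓; to s=6.7 gives 124 − 7.8×6.7 = 71.74 → no gain ✓.
Mid-ability (own payoff 124 − 14.4×6.7 = 27.52): to s=0 gives 49 → profitable ✗; to s=12.9 gives 174 − 14.4×12.9 = -11.76 → no gain ✓.
5 of the 6 constraints hold; not an equilibrium.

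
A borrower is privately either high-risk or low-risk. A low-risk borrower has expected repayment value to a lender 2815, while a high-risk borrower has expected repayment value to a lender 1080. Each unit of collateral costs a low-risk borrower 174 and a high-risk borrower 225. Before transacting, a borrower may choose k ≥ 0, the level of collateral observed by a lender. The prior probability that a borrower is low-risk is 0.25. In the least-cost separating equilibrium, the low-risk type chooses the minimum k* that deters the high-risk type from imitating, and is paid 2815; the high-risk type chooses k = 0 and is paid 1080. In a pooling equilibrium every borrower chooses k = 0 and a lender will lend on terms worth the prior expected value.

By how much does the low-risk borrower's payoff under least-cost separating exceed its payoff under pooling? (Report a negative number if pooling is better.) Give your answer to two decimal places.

Least-cost separating signal: k* solves 1080 = 2815 − 225·k*, so k* = (2815 − 1080)/225 ≈ 7.7111.
Low-risk type's separating payoff: 2815 − 174 × k* = 2815 − 174 × (2815 − 1080)/225 = 2815 − 301890/225 ≈ 1473.2667.
Pooling payoff: 0.25 × 2815 + 0.75 × 1080 = 1513.75.
Difference: 1473.2667 − 1513.75 = -40.4833, i.e. -40.48 to two decimal places.
The low-risk type would prefer the pooling outcome.

-40.48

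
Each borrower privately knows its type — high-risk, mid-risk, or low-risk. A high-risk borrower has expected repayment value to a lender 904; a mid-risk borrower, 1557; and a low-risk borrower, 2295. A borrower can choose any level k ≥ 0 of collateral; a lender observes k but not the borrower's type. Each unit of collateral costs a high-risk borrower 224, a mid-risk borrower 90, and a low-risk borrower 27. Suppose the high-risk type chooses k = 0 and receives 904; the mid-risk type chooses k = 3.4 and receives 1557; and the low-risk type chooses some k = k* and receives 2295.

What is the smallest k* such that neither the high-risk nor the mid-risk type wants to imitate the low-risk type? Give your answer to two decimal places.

11.60

High-risk type (on-path payoff 904) won't mimic when 904 ≥ 2295 − 224·k*, i.e. k* ≥ 6.21.
Mid-risk type (on-path payoff 1557 − 90×3.4 = 1251) won't mimic when 1251 ≥ 2295 − 90·k*, i.e. k* ≥ 11.60.
Both must hold, so k* = max(6.21, 11.60) = 11.60. The mid-risk type's constraint binds.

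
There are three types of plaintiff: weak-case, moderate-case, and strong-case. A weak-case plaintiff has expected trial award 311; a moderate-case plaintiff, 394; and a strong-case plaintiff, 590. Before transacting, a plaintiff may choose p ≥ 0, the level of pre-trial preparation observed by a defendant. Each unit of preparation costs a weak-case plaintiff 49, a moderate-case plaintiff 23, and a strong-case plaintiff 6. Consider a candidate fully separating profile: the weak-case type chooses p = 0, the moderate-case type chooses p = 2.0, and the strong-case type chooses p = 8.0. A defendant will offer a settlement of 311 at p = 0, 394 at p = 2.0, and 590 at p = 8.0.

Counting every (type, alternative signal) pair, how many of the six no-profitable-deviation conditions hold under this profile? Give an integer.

Weak-case (own payoff 311): to p=2.0 gives 394 − 49×2.0 = 296 → no gain ✓; to p=8.0 gives 590 − 49×8.0 = 198 → no gain ✓.
Strong-case (own payoff 590 − 6×8.0 = 542): to p=0 gives 311 → no gain ✓; to p=2.0 gives 394 − 6×2.0 = 382 → no gain ✓.
Moderate-case (own payoff 394 − 23×2.0 = 348): to p=0 gives 311 → no gain ✓; to p=8.0 gives 590 − 23×8.0 = 406 → profitable ✗.
5 of the 6 constraints hold; not an equilibrium.

5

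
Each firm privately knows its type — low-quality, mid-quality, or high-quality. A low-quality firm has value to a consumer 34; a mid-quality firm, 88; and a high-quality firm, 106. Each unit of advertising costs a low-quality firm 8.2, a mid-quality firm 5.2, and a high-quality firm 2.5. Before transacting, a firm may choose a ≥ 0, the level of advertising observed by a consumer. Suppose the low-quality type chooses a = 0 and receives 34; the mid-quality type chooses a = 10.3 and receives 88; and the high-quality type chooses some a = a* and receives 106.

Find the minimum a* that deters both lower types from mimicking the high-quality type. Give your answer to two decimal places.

13.76

Low-quality type (on-path payoff 34) won't mimic when 34 ≥ 106 − 8.2·a*, i.e. a* ≥ 8.78.
Mid-quality type (on-path payoff 88 − 5.2×10.3 = 34.44) won't mimic when 34.44 ≥ 106 − 5.2·a*, i.e. a* ≥ 13.76.
Both must hold, so a* = max(8.78, 13.76) = 13.76. The mid-quality type's constraint binds.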